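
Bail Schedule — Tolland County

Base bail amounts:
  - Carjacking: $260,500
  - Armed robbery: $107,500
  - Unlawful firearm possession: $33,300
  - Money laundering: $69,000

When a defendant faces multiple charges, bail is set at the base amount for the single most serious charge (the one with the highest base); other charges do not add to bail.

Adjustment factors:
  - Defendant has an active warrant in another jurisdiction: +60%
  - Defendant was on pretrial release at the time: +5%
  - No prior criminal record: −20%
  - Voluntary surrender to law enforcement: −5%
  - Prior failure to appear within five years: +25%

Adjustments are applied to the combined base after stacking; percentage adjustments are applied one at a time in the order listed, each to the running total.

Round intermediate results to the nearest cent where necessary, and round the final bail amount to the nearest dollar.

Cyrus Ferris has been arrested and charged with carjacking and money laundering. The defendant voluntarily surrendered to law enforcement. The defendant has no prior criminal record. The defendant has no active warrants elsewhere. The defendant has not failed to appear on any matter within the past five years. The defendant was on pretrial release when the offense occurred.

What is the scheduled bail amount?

Base amounts from the schedule: carjacking $260,500; money laundering $69,000.
Stacking rule: use the highest base only. Highest is carjacking at $260,500. Combined base = $260,500.
Defendant was on pretrial release at the time (+5%): $260,500 × 1.05 = $273,525.
No prior criminal record (−20%): $273,525 × 0.8 = $218,820.
Voluntary surrender to law enforcement (−5%): $218,820 × 0.95 = $207,879.

$207,879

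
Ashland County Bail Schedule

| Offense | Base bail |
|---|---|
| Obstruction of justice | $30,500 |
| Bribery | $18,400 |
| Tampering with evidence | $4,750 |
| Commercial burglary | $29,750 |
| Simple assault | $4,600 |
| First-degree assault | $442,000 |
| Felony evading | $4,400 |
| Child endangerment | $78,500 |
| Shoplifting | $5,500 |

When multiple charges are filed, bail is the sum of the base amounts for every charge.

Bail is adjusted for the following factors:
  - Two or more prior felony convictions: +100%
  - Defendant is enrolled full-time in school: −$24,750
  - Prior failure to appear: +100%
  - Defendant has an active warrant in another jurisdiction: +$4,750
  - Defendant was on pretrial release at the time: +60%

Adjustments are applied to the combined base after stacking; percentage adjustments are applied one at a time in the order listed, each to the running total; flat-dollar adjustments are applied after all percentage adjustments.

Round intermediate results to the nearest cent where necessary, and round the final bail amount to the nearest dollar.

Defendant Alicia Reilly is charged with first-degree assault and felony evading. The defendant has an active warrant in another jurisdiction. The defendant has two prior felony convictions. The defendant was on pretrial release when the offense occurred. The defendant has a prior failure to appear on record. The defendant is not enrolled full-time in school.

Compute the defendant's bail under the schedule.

$2,861,710

Base amounts from the schedule: first-degree assault $442,000; felony evading $4,400.
Stacking rule: sum of all bases. $442,000 + $4,400 = $446,400.
Two or more prior felony convictions (+100%): $446,400 × 2 = $892,800.
Prior failure to appear (+100%): $892,800 × 2 = $1,785,600.
Defendant was on pretrial release at the time (+60%): $1,785,600 × 1.6 = $2,856,960.
Defendant has an active warrant in another jurisdiction (+$4,750 flat): $2,856,960 + $4,750 = $2,861,710.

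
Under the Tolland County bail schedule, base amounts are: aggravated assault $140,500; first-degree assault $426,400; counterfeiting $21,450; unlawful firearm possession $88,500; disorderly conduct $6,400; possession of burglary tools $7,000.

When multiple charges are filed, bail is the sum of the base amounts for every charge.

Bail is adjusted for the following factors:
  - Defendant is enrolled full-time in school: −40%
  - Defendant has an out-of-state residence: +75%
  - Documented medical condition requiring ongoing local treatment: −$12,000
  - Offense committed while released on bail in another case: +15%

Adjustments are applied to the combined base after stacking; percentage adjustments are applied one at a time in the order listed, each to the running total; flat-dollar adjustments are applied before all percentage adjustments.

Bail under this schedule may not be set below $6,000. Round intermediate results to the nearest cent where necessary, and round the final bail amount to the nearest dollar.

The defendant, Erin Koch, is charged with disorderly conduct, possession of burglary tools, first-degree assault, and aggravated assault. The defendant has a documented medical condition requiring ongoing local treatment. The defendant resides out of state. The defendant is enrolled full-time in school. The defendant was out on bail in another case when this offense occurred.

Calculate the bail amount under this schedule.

Base amounts from the schedule: disorderly conduct $6,400; possession of burglary tools $7,000; first-degree assault $426,400; aggravated assault $140,500.
Stacking rule: sum of all bases. $6,400 + $7,000 + $426,400 + $140,500 = $580,300.
Documented medical condition requiring ongoing local treatment (−$12,000 flat): $580,300 − $12,000 = $568,300.
Defendant is enrolled full-time in school (−40%): $568,300 × 0.6 = $340,980.
Defendant has an out-of-state residence (+75%): $340,980 × 1.75 = $596,715.
Offense committed while released on bail in another case (+15%): $596,715 × 1.15 = $686,222.25.
$686,222.25 is at or above the $6,000 minimum.
Rounded to the nearest dollar: $686,222.

$686,222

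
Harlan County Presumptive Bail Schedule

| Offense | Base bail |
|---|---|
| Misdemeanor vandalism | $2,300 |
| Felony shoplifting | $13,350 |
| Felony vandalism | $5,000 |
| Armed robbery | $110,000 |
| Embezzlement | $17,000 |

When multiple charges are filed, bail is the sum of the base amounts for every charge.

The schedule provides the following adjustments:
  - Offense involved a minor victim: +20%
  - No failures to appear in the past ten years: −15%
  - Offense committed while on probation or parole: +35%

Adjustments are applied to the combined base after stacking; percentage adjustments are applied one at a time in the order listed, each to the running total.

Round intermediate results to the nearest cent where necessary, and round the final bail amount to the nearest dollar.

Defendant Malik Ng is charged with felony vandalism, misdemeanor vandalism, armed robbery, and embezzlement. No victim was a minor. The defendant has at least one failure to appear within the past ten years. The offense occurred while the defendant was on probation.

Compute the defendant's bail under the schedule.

Base amounts from the schedule: felony vandalism $5,000; misdemeanor vandalism $2,300; armed robbery $110,000; embezzlement $17,000.
Stacking rule: sum of all bases. $5,000 + $2,300 + $110,000 + $17,000 = $134,300.
Offense committed while on probation or parole (+35%): $134,300 × 1.35 = $181,305.

$181,305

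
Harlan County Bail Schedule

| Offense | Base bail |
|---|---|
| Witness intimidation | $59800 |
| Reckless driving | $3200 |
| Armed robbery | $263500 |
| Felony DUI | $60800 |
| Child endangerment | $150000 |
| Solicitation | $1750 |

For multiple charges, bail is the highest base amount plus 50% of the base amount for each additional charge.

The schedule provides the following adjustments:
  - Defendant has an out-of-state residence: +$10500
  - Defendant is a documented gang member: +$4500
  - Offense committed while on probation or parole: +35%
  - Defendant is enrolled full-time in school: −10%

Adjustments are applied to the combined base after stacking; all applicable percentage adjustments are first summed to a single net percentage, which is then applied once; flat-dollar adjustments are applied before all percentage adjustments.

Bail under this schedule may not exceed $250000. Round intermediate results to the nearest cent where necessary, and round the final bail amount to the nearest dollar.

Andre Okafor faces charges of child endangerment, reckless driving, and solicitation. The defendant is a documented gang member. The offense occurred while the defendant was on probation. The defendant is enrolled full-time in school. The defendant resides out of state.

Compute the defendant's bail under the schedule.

Base amounts from the schedule: child endangerment $150000; reckless driving $3200; solicitation $1750.
Stacking rule: highest base plus 50% of each additional charge. Highest is child endangerment at $150000. Additional: $3200 × 50% = $1600; $1750 × 50% = $875. Combined base = $150000 + $2475 = $152475.
Defendant has an out-of-state residence (+$10500 flat): $152475 + $10500 = $162975.
Defendant is a documented gang member (+$4500 flat): $162975 + $4500 = $167475.
Net percentage adjustment: +35% −10% = +25%. $167475 × 1.25 = $209343.75.
$209343.75 is within the $250000 maximum.
Rounded to the nearest dollar: $209344.

$209344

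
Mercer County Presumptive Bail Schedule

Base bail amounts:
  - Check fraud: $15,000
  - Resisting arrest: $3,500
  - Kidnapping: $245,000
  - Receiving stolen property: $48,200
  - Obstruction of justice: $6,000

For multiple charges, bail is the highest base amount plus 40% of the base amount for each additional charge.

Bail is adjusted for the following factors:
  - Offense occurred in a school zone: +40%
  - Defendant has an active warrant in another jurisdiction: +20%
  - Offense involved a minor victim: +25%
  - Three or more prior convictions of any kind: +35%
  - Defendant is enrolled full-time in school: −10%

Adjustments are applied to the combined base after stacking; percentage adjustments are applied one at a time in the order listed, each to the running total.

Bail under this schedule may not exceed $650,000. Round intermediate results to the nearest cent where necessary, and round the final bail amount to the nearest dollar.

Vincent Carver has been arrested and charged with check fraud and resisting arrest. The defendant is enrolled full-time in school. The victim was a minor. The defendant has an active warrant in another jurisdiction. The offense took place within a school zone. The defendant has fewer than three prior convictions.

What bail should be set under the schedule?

$30,996

Base amounts from the schedule: check fraud $15,000; resisting arrest $3,500.
Stacking rule: highest base plus 40% of each additional charge. Highest is check fraud at $15,000. Additional: $3,500 × 40% = $1,400. Combined base = $15,000 + $1,400 = $16,400.
Offense occurred in a school zone (+40%): $16,400 × 1.4 = $22,960.
Defendant has an active warrant in another jurisdiction (+20%): $22,960 × 1.2 = $27,552.
Offense involved a minor victim (+25%): $27,552 × 1.25 = $34,440.
Defendant is enrolled full-time in school (−10%): $34,440 × 0.9 = $30,996.
$30,996 is within the $650,000 maximum.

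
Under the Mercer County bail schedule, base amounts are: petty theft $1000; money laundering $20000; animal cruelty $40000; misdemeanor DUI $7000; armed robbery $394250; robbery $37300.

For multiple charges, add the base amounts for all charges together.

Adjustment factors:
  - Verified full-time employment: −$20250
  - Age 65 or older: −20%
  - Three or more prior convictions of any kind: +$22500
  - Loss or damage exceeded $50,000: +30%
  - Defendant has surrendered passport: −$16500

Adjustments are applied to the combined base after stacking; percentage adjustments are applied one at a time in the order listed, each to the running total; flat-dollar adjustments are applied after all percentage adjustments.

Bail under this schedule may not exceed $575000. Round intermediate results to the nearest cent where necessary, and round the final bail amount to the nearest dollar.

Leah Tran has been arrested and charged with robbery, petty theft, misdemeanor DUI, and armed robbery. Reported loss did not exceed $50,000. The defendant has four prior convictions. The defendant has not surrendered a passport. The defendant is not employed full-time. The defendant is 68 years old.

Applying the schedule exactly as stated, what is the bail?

Base amounts from the schedule: robbery $37300; petty theft $1000; misdemeanor DUI $7000; armed robbery $394250.
Stacking rule: sum of all bases. $37300 + $1000 + $7000 + $394250 = $439550.
Age 65 or older (−20%): $439550 × 0.8 = $351640.
Three or more prior convictions of any kind (+$22500 flat): $351640 + $22500 = $374140.
$374140 is within the $575000 maximum.

$374140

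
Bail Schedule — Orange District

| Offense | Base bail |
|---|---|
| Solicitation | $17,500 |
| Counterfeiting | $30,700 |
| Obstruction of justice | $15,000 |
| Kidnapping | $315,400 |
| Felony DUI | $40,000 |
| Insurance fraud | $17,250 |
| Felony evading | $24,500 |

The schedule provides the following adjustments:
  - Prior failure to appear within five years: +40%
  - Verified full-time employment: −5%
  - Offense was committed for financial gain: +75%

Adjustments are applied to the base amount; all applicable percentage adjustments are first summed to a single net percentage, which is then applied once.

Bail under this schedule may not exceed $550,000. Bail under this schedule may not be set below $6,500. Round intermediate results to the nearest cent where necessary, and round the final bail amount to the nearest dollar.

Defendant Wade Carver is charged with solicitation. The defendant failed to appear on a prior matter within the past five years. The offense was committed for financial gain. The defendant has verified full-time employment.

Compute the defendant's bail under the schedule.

Base amounts from the schedule: solicitation $17,500.
Single charge. Combined base = $17,500.
Net percentage adjustment: +40% −5% +75% = +110%. $17,500 × 2.1 = $36,750.
$36,750 is within the $550,000 maximum.
$36,750 is at or above the $6,500 minimum.

$36,750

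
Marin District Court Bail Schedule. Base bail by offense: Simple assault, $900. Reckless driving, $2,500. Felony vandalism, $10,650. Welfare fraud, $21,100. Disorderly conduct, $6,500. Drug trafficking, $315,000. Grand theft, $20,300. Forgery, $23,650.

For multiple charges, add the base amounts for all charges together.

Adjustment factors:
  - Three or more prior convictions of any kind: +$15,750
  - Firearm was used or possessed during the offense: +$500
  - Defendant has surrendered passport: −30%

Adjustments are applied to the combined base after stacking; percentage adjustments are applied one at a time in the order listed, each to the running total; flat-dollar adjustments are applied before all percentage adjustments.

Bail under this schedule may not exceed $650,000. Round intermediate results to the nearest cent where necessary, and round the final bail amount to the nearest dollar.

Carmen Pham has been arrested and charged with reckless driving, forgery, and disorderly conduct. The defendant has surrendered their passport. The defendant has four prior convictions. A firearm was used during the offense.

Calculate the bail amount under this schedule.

$34,230

Base amounts from the schedule: reckless driving $2,500; forgery $23,650; disorderly conduct $6,500.
Stacking rule: sum of all bases. $2,500 + $23,650 + $6,500 = $32,650.
Three or more prior convictions of any kind (+$15,750 flat): $32,650 + $15,750 = $48,400.
Firearm was used or possessed during the offense (+$500 flat): $48,400 + $500 = $48,900.
Defendant has surrendered passport (−30%): $48,900 × 0.7 = $34,230.
$34,230 is within the $650,000 maximum.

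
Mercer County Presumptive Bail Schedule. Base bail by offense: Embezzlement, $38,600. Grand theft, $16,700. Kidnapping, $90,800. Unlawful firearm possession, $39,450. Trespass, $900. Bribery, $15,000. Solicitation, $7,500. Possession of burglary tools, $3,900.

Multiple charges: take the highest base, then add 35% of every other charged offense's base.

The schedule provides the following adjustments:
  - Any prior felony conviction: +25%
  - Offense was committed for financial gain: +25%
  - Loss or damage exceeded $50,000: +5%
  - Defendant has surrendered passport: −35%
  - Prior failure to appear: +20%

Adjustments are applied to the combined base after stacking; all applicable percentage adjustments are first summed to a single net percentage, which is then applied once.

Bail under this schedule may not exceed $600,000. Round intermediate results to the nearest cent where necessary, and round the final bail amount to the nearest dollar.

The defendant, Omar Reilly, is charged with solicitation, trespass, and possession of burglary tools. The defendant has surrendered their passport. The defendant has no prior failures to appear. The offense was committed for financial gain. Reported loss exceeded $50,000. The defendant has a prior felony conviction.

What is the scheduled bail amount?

$11,016

Base amounts from the schedule: solicitation $7,500; trespass $900; possession of burglary tools $3,900.
Stacking rule: highest base plus 35% of each additional charge. Highest is solicitation at $7,500. Additional: $900 × 35% = $315; $3,900 × 35% = $1,365. Combined base = $7,500 + $1,680 = $9,180.
Net percentage adjustment: +25% +25% +5% −35% = +20%. $9,180 × 1.2 = $11,016.
$11,016 is within the $600,000 maximum.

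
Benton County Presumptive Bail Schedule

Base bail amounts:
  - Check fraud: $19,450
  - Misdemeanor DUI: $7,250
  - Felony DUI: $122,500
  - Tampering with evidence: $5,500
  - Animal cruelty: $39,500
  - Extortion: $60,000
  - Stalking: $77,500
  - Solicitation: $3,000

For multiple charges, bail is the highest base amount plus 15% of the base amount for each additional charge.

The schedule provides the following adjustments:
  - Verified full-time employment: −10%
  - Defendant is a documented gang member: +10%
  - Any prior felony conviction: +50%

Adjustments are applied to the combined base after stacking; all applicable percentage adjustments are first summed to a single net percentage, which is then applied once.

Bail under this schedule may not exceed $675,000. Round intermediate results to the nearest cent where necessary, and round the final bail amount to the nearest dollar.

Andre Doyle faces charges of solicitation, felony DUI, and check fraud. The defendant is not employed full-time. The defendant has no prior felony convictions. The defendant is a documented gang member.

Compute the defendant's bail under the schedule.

$138,454

Base amounts from the schedule: solicitation $3,000; felony DUI $122,500; check fraud $19,450.
Stacking rule: highest base plus 15% of each additional charge. Highest is felony DUI at $122,500. Additional: $3,000 × 15% = $450; $19,450 × 15% = $2,917.50. Combined base = $122,500 + $3,367.50 = $125,867.50.
Defendant is a documented gang member (+10%): $125,867.50 × 1.1 = $138,454.25.
$138,454.25 is within the $675,000 maximum.
Rounded to the nearest dollar: $138,454.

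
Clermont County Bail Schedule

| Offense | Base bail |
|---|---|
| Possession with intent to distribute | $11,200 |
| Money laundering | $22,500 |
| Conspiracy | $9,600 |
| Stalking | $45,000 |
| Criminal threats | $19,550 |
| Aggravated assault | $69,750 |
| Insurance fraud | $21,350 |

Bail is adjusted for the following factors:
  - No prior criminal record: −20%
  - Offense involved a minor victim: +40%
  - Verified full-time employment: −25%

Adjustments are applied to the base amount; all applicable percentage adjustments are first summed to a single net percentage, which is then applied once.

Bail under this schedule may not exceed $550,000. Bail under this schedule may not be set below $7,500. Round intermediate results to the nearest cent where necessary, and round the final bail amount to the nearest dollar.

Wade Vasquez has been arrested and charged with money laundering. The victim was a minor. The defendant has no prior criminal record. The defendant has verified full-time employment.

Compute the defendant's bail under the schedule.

$21,375

Base amounts from the schedule: money laundering $22,500.
Single charge. Combined base = $22,500.
Net percentage adjustment: −20% +40% −25% = −5%. $22,500 × 0.95 = $21,375.
$21,375 is within the $550,000 maximum.
$21,375 is at or above the $7,500 minimum.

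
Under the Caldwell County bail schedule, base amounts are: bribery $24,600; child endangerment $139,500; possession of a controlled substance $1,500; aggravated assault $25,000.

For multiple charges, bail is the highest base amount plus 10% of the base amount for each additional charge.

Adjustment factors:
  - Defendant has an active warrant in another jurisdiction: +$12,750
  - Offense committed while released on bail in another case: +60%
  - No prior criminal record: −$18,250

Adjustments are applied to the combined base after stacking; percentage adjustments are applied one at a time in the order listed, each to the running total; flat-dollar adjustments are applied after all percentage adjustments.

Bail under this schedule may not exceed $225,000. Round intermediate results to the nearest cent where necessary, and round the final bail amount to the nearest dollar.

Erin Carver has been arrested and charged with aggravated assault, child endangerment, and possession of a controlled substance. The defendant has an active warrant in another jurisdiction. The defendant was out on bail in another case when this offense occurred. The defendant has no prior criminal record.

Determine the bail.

Base amounts from the schedule: aggravated assault $25,000; child endangerment $139,500; possession of a controlled substance $1,500.
Stacking rule: highest base plus 10% of each additional charge. Highest is child endangerment at $139,500. Additional: $25,000 × 10% = $2,500; $1,500 × 10% = $150. Combined base = $139,500 + $2,650 = $142,150.
Offense committed while released on bail in another case (+60%): $142,150 × 1.6 = $227,440.
Defendant has an active warrant in another jurisdiction (+$12,750 flat): $227,440 + $12,750 = $240,190.
No prior criminal record (−$18,250 flat): $240,190 − $18,250 = $221,940.
$221,940 is within the $225,000 maximum.

$221,940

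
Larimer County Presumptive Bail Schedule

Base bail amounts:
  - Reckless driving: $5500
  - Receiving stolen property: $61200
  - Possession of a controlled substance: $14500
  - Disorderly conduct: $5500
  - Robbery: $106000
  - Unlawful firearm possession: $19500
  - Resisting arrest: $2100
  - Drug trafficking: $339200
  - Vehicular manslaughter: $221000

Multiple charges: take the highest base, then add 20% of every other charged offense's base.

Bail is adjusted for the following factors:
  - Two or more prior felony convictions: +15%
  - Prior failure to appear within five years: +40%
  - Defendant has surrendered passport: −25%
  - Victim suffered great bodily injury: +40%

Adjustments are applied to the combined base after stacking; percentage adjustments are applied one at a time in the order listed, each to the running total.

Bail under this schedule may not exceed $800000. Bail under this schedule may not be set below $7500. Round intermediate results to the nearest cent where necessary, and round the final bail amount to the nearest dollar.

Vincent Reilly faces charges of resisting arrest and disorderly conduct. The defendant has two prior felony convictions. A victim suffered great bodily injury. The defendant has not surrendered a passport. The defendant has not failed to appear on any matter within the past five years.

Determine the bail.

$9531

Base amounts from the schedule: resisting arrest $2100; disorderly conduct $5500.
Stacking rule: highest base plus 20% of each additional charge. Highest is disorderly conduct at $5500. Additional: $2100 × 20% = $420. Combined base = $5500 + $420 = $5920.
Two or more prior felony convictions (+15%): $5920 × 1.15 = $6808.
Victim suffered great bodily injury (+40%): $6808 × 1.4 = $9531.20.
$9531.20 is within the $800000 maximum.
$9531.20 is at or above the $7500 minimum.
Rounded to the nearest dollar: $9531.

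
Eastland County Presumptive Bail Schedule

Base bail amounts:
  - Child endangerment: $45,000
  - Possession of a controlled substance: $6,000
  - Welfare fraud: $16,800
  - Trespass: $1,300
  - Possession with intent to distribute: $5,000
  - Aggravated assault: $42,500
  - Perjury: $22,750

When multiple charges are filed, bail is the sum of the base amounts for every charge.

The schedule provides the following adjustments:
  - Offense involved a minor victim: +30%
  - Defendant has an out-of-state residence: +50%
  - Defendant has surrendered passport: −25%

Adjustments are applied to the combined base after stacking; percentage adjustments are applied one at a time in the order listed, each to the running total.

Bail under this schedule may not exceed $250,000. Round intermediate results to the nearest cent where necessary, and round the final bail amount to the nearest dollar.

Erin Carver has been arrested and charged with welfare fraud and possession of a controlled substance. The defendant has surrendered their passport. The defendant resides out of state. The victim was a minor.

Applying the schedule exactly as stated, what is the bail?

$33,345

Base amounts from the schedule: welfare fraud $16,800; possession of a controlled substance $6,000.
Stacking rule: sum of all bases. $16,800 + $6,000 = $22,800.
Offense involved a minor victim (+30%): $22,800 × 1.3 = $29,640.
Defendant has an out-of-state residence (+50%): $29,640 × 1.5 = $44,460.
Defendant has surrendered passport (−25%): $44,460 × 0.75 = $33,345.
$33,345 is within the $250,000 maximum.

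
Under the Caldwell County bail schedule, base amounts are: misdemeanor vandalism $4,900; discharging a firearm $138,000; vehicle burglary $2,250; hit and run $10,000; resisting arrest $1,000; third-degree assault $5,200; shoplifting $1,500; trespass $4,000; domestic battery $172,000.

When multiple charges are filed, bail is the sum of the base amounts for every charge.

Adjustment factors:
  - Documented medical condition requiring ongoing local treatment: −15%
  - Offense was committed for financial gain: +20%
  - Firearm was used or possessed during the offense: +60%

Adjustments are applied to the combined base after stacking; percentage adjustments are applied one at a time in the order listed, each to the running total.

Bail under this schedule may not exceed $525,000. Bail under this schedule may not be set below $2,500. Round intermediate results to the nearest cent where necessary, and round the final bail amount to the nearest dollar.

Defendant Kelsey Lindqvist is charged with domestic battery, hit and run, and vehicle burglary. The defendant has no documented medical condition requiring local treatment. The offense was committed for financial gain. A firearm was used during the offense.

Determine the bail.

$353,760

Base amounts from the schedule: domestic battery $172,000; hit and run $10,000; vehicle burglary $2,250.
Stacking rule: sum of all bases. $172,000 + $10,000 + $2,250 = $184,250.
Offense was committed for financial gain (+20%): $184,250 × 1.2 = $221,100.
Firearm was used or possessed during the offense (+60%): $221,100 × 1.6 = $353,760.
$353,760 is within the $525,000 maximum.
$353,760 is at or above the $2,500 minimum.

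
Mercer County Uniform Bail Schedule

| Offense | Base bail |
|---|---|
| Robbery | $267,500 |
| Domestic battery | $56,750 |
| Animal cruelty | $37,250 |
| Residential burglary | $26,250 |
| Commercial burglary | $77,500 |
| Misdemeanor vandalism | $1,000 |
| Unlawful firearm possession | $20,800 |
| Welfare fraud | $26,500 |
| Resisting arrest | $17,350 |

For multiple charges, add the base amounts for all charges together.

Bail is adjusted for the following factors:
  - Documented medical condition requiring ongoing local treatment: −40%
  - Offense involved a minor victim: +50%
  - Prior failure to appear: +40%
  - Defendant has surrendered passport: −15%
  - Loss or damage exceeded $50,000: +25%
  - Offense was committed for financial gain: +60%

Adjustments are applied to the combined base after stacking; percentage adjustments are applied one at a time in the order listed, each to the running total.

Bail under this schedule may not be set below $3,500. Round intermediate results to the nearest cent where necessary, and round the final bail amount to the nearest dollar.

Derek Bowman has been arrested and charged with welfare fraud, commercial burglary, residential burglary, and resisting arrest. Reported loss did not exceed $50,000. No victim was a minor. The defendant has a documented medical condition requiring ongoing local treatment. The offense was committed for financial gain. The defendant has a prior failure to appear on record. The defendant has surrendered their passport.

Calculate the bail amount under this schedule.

$168,618

Base amounts from the schedule: welfare fraud $26,500; commercial burglary $77,500; residential burglary $26,250; resisting arrest $17,350.
Stacking rule: sum of all bases. $26,500 + $77,500 + $26,250 + $17,350 = $147,600.
Documented medical condition requiring ongoing local treatment (−40%): $147,600 × 0.6 = $88,560.
Prior failure to appear (+40%): $88,560 × 1.4 = $123,984.
Defendant has surrendered passport (−15%): $123,984 × 0.85 = $105,386.40.
Offense was committed for financial gain (+60%): $105,386.40 × 1.6 = $168,618.24.
$168,618.24 is at or above the $3,500 minimum.
Rounded to the nearest dollar: $168,618.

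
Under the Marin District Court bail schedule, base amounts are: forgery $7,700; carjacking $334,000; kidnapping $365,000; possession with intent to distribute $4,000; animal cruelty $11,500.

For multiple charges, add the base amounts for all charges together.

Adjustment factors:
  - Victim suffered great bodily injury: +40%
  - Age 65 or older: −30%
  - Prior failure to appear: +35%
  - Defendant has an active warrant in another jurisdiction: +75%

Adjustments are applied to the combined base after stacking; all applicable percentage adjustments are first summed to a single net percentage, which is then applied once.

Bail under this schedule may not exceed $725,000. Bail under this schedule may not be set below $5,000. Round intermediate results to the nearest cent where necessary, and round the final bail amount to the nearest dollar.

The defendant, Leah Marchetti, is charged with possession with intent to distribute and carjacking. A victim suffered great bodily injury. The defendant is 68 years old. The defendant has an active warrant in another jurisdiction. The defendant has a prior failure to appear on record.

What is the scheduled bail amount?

$725,000

Base amounts from the schedule: possession with intent to distribute $4,000; carjacking $334,000.
Stacking rule: sum of all bases. $4,000 + $334,000 = $338,000.
Net percentage adjustment: +40% −30% +35% +75% = +120%. $338,000 × 2.2 = $743,600.
Result $743,600 exceeds the maximum of $725,000; bail is capped at $725,000.
$725,000 is at or above the $5,000 minimum.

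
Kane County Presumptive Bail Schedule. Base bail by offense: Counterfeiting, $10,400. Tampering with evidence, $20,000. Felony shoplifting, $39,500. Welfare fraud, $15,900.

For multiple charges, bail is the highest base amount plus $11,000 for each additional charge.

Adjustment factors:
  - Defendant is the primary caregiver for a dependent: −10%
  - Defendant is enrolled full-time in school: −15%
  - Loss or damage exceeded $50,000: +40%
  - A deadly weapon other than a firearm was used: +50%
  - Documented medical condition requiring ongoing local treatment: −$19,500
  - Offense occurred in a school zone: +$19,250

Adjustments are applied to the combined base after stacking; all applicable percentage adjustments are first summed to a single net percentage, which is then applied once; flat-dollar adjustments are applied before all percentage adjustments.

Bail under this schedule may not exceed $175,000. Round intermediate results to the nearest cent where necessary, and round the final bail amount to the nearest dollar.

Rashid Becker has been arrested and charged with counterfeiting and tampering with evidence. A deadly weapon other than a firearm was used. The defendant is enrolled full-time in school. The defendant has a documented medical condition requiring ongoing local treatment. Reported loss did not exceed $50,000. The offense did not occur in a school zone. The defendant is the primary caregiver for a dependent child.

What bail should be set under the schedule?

Base amounts from the schedule: counterfeiting $10,400; tampering with evidence $20,000.
Stacking rule: highest base plus $11,000 per additional charge. Highest is tampering with evidence at $20,000; 1 additional charge → +$11,000. Combined base = $31,000.
Documented medical condition requiring ongoing local treatment (−$19,500 flat): $31,000 − $19,500 = $11,500.
Net percentage adjustment: −10% −15% +50% = +25%. $11,500 × 1.25 = $14,375.
$14,375 is within the $175,000 maximum.

$14,375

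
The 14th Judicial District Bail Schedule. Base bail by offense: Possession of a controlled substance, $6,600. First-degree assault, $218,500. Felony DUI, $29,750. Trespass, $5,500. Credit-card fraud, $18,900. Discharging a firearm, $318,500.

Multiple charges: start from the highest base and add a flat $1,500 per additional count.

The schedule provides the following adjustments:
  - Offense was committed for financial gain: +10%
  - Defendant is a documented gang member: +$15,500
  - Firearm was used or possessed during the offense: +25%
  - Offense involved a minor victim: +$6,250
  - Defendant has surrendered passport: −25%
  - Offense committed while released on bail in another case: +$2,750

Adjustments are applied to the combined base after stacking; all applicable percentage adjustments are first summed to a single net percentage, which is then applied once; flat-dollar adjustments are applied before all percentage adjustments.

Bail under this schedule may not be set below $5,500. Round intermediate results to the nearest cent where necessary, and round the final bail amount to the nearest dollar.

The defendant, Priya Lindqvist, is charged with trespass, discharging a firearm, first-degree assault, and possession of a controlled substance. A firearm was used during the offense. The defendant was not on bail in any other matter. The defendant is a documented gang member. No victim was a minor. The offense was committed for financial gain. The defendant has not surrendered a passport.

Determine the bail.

$456,975

Base amounts from the schedule: trespass $5,500; discharging a firearm $318,500; first-degree assault $218,500; possession of a controlled substance $6,600.
Stacking rule: highest base plus $1,500 per additional charge. Highest is discharging a firearm at $318,500; 3 additional charges → +$4,500. Combined base = $323,000.
Defendant is a documented gang member (+$15,500 flat): $323,000 + $15,500 = $338,500.
Net percentage adjustment: +10% +25% = +35%. $338,500 × 1.35 = $456,975.
$456,975 is at or above the $5,500 minimum.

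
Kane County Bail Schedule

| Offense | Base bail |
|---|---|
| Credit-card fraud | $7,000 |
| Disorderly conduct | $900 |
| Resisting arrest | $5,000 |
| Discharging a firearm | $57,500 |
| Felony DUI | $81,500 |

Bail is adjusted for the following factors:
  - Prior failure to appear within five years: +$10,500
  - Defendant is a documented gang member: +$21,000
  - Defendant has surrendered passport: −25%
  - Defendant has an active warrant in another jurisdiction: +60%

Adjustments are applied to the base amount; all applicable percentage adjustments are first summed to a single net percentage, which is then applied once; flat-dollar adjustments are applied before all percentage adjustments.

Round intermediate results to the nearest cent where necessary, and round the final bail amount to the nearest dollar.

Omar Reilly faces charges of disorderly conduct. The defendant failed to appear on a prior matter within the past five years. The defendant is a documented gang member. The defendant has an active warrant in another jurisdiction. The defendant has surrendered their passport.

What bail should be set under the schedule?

$43,740

Base amounts from the schedule: disorderly conduct $900.
Single charge. Combined base = $900.
Prior failure to appear within five years (+$10,500 flat): $900 + $10,500 = $11,400.
Defendant is a documented gang member (+$21,000 flat): $11,400 + $21,000 = $32,400.
Net percentage adjustment: −25% +60% = +35%. $32,400 × 1.35 = $43,740.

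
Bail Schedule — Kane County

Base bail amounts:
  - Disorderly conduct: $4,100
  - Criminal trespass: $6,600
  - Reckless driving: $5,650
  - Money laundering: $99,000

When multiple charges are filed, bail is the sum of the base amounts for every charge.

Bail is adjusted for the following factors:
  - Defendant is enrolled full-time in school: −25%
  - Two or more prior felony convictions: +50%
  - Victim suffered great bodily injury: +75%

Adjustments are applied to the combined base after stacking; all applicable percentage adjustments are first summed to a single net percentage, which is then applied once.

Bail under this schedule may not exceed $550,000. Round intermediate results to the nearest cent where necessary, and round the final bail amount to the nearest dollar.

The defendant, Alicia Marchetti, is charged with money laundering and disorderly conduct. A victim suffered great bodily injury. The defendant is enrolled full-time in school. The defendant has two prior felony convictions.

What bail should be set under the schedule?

Base amounts from the schedule: money laundering $99,000; disorderly conduct $4,100.
Stacking rule: sum of all bases. $99,000 + $4,100 = $103,100.
Net percentage adjustment: −25% +50% +75% = +100%. $103,100 × 2 = $206,200.
$206,200 is within the $550,000 maximum.

$206,200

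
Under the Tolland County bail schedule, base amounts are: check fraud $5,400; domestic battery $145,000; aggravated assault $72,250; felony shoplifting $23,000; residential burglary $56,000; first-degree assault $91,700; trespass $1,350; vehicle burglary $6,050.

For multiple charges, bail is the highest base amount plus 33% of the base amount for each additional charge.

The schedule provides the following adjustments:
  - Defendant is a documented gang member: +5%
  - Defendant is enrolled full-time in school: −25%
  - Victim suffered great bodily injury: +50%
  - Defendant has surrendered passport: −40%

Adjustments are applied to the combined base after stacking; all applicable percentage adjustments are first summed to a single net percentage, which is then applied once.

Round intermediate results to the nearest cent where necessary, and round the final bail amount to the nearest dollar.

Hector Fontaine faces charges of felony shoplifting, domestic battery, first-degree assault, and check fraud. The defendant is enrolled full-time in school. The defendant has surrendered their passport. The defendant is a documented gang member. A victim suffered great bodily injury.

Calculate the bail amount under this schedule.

Base amounts from the schedule: felony shoplifting $23,000; domestic battery $145,000; first-degree assault $91,700; check fraud $5,400.
Stacking rule: highest base plus 33% of each additional charge. Highest is domestic battery at $145,000. Additional: $23,000 × 33% = $7,590; $91,700 × 33% = $30,261; $5,400 × 33% = $1,782. Combined base = $145,000 + $39,633 = $184,633.
Net percentage adjustment: +5% −25% +50% −40% = −10%. $184,633 × 0.9 = $166,169.70.
Rounded to the nearest dollar: $166,170.

$166,170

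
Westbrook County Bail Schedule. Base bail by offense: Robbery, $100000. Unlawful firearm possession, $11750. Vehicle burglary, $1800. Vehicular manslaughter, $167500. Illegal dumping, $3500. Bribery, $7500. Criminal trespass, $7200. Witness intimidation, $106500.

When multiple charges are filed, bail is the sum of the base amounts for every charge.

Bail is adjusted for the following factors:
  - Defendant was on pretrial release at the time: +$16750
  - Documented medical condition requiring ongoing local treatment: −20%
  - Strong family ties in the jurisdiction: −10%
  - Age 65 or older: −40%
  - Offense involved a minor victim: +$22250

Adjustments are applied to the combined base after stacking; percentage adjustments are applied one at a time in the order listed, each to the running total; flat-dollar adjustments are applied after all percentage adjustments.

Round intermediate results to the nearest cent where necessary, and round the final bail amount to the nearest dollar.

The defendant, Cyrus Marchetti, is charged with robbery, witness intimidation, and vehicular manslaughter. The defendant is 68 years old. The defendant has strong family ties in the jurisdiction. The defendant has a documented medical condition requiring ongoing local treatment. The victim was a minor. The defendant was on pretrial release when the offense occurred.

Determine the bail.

$200568

Base amounts from the schedule: robbery $100000; witness intimidation $106500; vehicular manslaughter $167500.
Stacking rule: sum of all bases. $100000 + $106500 + $167500 = $374000.
Documented medical condition requiring ongoing local treatment (−20%): $374000 × 0.8 = $299200.
Strong family ties in the jurisdiction (−10%): $299200 × 0.9 = $269280.
Age 65 or older (−40%): $269280 × 0.6 = $161568.
Defendant was on pretrial release at the time (+$16750 flat): $161568 + $16750 = $178318.
Offense involved a minor victim (+$22250 flat): $178318 + $22250 = $200568.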